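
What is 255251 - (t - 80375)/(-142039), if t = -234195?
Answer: 36255282219/142039 ≈ 2.5525e+5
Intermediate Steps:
255251 - (t - 80375)/(-142039) = 255251 - (-234195 - 80375)/(-142039) = 255251 - (-314570)*(-1)/142039 = 255251 - 1*314570/142039 = 255251 - 314570/142039 = 36255282219/142039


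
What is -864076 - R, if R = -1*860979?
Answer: -3097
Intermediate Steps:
R = -860979
-864076 - R = -864076 - 1*(-860979) = -864076 + 860979 = -3097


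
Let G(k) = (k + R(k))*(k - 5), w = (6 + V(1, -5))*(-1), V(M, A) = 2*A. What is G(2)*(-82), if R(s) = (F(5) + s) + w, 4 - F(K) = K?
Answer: 1722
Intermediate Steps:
F(K) = 4 - K
w = 4 (w = (6 + 2*(-5))*(-1) = (6 - 10)*(-1) = -4*(-1) = 4)
R(s) = 3 + s (R(s) = ((4 - 1*5) + s) + 4 = ((4 - 5) + s) + 4 = (-1 + s) + 4 = 3 + s)
G(k) = (-5 + k)*(3 + 2*k) (G(k) = (k + (3 + k))*(k - 5) = (3 + 2*k)*(-5 + k) = (-5 + k)*(3 + 2*k))
G(2)*(-82) = (-15 - 7*2 + 2*2²)*(-82) = (-15 - 14 + 2*4)*(-82) = (-15 - 14 + 8)*(-82) = -21*(-82) = 1722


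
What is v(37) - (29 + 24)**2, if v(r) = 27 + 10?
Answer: -2772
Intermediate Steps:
v(r) = 37
v(37) - (29 + 24)**2 = 37 - (29 + 24)**2 = 37 - 1*53**2 = 37 - 1*2809 = 37 - 2809 = -2772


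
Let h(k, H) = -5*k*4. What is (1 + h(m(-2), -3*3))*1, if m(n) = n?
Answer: 41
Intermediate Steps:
h(k, H) = -20*k
(1 + h(m(-2), -3*3))*1 = (1 - 20*(-2))*1 = (1 + 40)*1 = 41*1 = 41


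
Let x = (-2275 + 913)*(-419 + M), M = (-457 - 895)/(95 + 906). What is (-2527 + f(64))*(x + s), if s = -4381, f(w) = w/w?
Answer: -110503701942/77 ≈ -1.4351e+9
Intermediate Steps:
f(w) = 1
M = -104/77 (M = -1352/1001 = -1352*1/1001 = -104/77 ≈ -1.3506)
x = 44083854/77 (x = (-2275 + 913)*(-419 - 104/77) = -1362*(-32367/77) = 44083854/77 ≈ 5.7252e+5)
(-2527 + f(64))*(x + s) = (-2527 + 1)*(44083854/77 - 4381) = -2526*43746517/77 = -110503701942/77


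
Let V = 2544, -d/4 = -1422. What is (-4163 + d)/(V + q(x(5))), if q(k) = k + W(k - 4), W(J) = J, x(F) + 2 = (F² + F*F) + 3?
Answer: 1525/2642 ≈ 0.57721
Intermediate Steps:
d = 5688 (d = -4*(-1422) = 5688)
x(F) = 1 + 2*F² (x(F) = -2 + ((F² + F*F) + 3) = -2 + ((F² + F²) + 3) = -2 + (2*F² + 3) = -2 + (3 + 2*F²) = 1 + 2*F²)
q(k) = -4 + 2*k (q(k) = k + (k - 4) = k + (-4 + k) = -4 + 2*k)
(-4163 + d)/(V + q(x(5))) = (-4163 + 5688)/(2544 + (-4 + 2*(1 + 2*5²))) = 1525/(2544 + (-4 + 2*(1 + 2*25))) = 1525/(2544 + (-4 + 2*(1 + 50))) = 1525/(2544 + (-4 + 2*51)) = 1525/(2544 + (-4 + 102)) = 1525/(2544 + 98) = 1525/2642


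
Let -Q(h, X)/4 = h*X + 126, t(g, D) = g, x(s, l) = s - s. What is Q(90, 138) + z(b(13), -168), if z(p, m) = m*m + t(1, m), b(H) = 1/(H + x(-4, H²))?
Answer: -21959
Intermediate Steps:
x(s, l) = 0
b(H) = 1/H (b(H) = 1/(H + 0) = 1/H)
Q(h, X) = -504 - 4*X*h (Q(h, X) = -4*(h*X + 126) = -4*(X*h + 126) = -4*(126 + X*h) = -504 - 4*X*h)
z(p, m) = 1 + m² (z(p, m) = m*m + 1 = m² + 1 = 1 + m²)
Q(90, 138) + z(b(13), -168) = (-504 - 4*138*90) + (1 + (-168)²) = (-504 - 49680) + (1 + 28224) = -50184 + 28225 = -21959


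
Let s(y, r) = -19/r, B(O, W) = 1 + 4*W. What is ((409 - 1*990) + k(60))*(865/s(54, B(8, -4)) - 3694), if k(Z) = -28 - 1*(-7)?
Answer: 34441022/19 ≈ 1.8127e+6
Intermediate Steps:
k(Z) = -21 (k(Z) = -28 + 7 = -21)
((409 - 1*990) + k(60))*(865/s(54, B(8, -4)) - 3694) = ((409 - 1*990) - 21)*(865/((-19/(1 + 4*(-4)))) - 3694) = ((409 - 990) - 21)*(865/((-19/(1 - 16))) - 3694) = (-581 - 21)*(865/((-19/(-15))) - 3694) = -602*(865/((-19*(-1/15))) - 3694) = -602*(865/(19/15) - 3694) = -602*(865*(15/19) - 3694) = -602*(12975/19 - 3694) = -602*(-57211/19) = 34441022/19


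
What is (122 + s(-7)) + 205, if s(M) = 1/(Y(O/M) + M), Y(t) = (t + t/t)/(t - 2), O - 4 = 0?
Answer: 14055/43 ≈ 326.86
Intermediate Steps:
O = 4 (O = 4 + 0 = 4)
Y(t) = (1 + t)/(-2 + t) (Y(t) = (t + 1)/(-2 + t) = (1 + t)/(-2 + t))
s(M) = 1/(M + (1 + 4/M)/(-2 + 4/M)) (s(M) = 1/((1 + 4/M)/(-2 + 4/M) + M) = 1/(M + (1 + 4/M)/(-2 + 4/M)))
(122 + s(-7)) + 205 = (122 + 2*(-2 - 7)/(-4 - 1*(-7) + 2*(-7)*(-2 - 7))) + 205 = (122 + 2*(-9)/(-4 + 7 + 2*(-7)*(-9))) + 205 = (122 + 2*(-9)/(-4 + 7 + 126)) + 205 = (122 + 2*(-9)/129) + 205 = (122 + 2*(1/129)*(-9)) + 205 = (122 - 6/43) + 205 = 5240/43 + 205 = 14055/43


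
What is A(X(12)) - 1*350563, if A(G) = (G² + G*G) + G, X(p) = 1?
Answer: -350560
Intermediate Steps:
A(G) = G + 2*G² (A(G) = (G² + G²) + G = 2*G² + G = G + 2*G²)
A(X(12)) - 1*350563 = 1*(1 + 2*1) - 1*350563 = 1*(1 + 2) - 350563 = 1*3 - 350563 = 3 - 350563 = -350560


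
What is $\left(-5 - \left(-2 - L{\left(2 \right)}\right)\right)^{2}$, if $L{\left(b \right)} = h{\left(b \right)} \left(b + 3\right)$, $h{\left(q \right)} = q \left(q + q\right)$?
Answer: $1369$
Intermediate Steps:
$h{\left(q \right)} = 2 q^{2}$ ($h{\left(q \right)} = q 2 q = 2 q^{2}$)
$L{\left(b \right)} = 2 b^{2} \left(3 + b\right)$ ($L{\left(b \right)} = 2 b^{2} \left(b + 3\right) = 2 b^{2} \left(3 + b\right)$)
$\left(-5 - \left(-2 - L{\left(2 \right)}\right)\right)^{2} = \left(-5 - \left(-2 - 2 \cdot 2^{2} \left(3 + 2\right)\right)\right)^{2} = \left(-5 + \left(\left(2 \cdot 4 \cdot 5 + 12\right) - 10\right)\right)^{2} = \left(-5 + \left(\left(40 + 12\right) - 10\right)\right)^{2} = \left(-5 + \left(52 - 10\right)\right)^{2} = \left(-5 + 42\right)^{2} = 37^{2} = 1369$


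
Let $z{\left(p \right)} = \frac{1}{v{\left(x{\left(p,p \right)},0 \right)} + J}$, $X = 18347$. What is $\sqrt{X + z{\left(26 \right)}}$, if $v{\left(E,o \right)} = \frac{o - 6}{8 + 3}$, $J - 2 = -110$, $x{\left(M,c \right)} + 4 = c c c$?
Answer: $\frac{\sqrt{26156130558}}{1194} \approx 135.45$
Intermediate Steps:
$x{\left(M,c \right)} = -4 + c^{3}$ ($x{\left(M,c \right)} = -4 + c c c = -4 + c^{2} c = -4 + c^{3}$)
$J = -108$ ($J = 2 - 110 = -108$)
$v{\left(E,o \right)} = - \frac{6}{11} + \frac{o}{11}$ ($v{\left(E,o \right)} = \frac{-6 + o}{11} = \left(-6 + o\right) \frac{1}{11} = - \frac{6}{11} + \frac{o}{11}$)
$z{\left(p \right)} = - \frac{11}{1194}$ ($z{\left(p \right)} = \frac{1}{\left(- \frac{6}{11} + \frac{1}{11} \cdot 0\right) - 108} = \frac{1}{\left(- \frac{6}{11} + 0\right) - 108} = \frac{1}{- \frac{6}{11} - 108} = \frac{1}{- \frac{1194}{11}} = - \frac{11}{1194}$)
$\sqrt{X + z{\left(26 \right)}} = \sqrt{18347 - \frac{11}{1194}} = \sqrt{\frac{21906307}{1194}} = \frac{\sqrt{26156130558}}{1194}$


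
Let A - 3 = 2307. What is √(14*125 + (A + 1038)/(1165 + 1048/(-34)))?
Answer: √72408008794/6427 ≈ 41.868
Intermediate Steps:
A = 2310 (A = 3 + 2307 = 2310)
√(14*125 + (A + 1038)/(1165 + 1048/(-34))) = √(14*125 + (2310 + 1038)/(1165 + 1048/(-34))) = √(1750 + 3348/(1165 + 1048*(-1/34))) = √(1750 + 3348/(1165 - 524/17)) = √(1750 + 3348/(19281/17)) = √(1750 + 3348*(17/19281)) = √(1750 + 18972/6427) = √(11266222/6427) = √72408008794/6427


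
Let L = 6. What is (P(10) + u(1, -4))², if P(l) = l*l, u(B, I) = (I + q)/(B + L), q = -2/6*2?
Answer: 88804/9 ≈ 9867.1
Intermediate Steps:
q = -⅔ (q = -2*⅙*2 = -⅓*2 = -⅔ ≈ -0.66667)
u(B, I) = (-⅔ + I)/(6 + B) (u(B, I) = (I - ⅔)/(B + 6) = (-⅔ + I)/(6 + B))
P(l) = l²
(P(10) + u(1, -4))² = (10² + (-⅔ - 4)/(6 + 1))² = (100 - 14/3/7)² = (100 + (⅐)*(-14/3))² = (100 - ⅔)² = (298/3)² = 88804/9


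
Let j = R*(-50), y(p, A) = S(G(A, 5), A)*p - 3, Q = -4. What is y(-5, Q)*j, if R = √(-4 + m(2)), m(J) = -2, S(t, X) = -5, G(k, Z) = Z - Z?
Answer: -1100*I*√6 ≈ -2694.4*I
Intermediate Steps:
G(k, Z) = 0
R = I*√6 (R = √(-4 - 2) = √(-6) = I*√6 ≈ 2.4495*I)
y(p, A) = -3 - 5*p (y(p, A) = -5*p - 3 = -3 - 5*p)
j = -50*I*√6 (j = (I*√6)*(-50) = -50*I*√6 ≈ -122.47*I)
y(-5, Q)*j = (-3 - 5*(-5))*(-50*I*√6) = (-3 + 25)*(-50*I*√6) = 22*(-50*I*√6) = -1100*I*√6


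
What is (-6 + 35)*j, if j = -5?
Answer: -145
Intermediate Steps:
(-6 + 35)*j = (-6 + 35)*(-5) = 29*(-5) = -145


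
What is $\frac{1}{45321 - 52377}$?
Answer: $- \frac{1}{7056} \approx -0.00014172$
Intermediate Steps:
$\frac{1}{45321 - 52377} = \frac{1}{-7056} = - \frac{1}{7056}$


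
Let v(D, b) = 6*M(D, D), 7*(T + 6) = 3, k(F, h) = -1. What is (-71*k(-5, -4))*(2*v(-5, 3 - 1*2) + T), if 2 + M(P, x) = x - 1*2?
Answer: -56445/7 ≈ -8063.6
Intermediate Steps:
M(P, x) = -4 + x (M(P, x) = -2 + (x - 1*2) = -2 + (x - 2) = -2 + (-2 + x) = -4 + x)
T = -39/7 (T = -6 + (⅐)*3 = -6 + 3/7 = -39/7 ≈ -5.5714)
v(D, b) = -24 + 6*D (v(D, b) = 6*(-4 + D) = -24 + 6*D)
(-71*k(-5, -4))*(2*v(-5, 3 - 1*2) + T) = (-71*(-1))*(2*(-24 + 6*(-5)) - 39/7) = 71*(2*(-24 - 30) - 39/7) = 71*(2*(-54) - 39/7) = 71*(-108 - 39/7) = 71*(-795/7) = -56445/7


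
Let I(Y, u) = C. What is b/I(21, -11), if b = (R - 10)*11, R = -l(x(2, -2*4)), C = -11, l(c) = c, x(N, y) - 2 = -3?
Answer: 9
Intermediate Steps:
x(N, y) = -1 (x(N, y) = 2 - 3 = -1)
R = 1 (R = -1*(-1) = 1)
I(Y, u) = -11
b = -99 (b = (1 - 10)*11 = -9*11 = -99)
b/I(21, -11) = -99/(-11) = -99*(-1/11) = 9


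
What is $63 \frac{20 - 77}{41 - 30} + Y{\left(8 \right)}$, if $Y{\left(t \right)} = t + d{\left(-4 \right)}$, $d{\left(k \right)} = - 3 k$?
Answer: $- \frac{3371}{11} \approx -306.45$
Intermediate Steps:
$Y{\left(t \right)} = 12 + t$ ($Y{\left(t \right)} = t - -12 = t + 12 = 12 + t$)
$63 \frac{20 - 77}{41 - 30} + Y{\left(8 \right)} = 63 \frac{20 - 77}{41 - 30} + \left(12 + 8\right) = 63 \left(- \frac{57}{11}\right) + 20 = - \frac{3591}{11} + 20 = - \frac{3371}{11}$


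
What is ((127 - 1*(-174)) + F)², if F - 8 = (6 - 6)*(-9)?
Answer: 95481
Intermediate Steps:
F = 8 (F = 8 + (6 - 6)*(-9) = 8 + 0*(-9) = 8 + 0 = 8)
((127 - 1*(-174)) + F)² = ((127 - 1*(-174)) + 8)² = ((127 + 174) + 8)² = (301 + 8)² = 309² = 95481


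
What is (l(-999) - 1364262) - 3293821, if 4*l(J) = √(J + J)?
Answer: -4658083 + 3*I*√222/4 ≈ -4.6581e+6 + 11.175*I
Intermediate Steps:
l(J) = √2*√J/4 (l(J) = √(J + J)/4 = √(2*J)/4 = (√2*√J)/4 = √2*√J/4)
(l(-999) - 1364262) - 3293821 = (√2*√(-999)/4 - 1364262) - 3293821 = (√2*(3*I*√111)/4 - 1364262) - 3293821 = (3*I*√222/4 - 1364262) - 3293821 = (-1364262 + 3*I*√222/4) - 3293821 = -4658083 + 3*I*√222/4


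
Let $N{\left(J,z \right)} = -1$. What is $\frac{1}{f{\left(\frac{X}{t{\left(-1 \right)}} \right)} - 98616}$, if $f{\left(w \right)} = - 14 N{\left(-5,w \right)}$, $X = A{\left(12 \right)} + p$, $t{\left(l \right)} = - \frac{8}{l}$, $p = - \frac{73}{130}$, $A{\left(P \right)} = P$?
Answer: $- \frac{1}{98602} \approx -1.0142 \cdot 10^{-5}$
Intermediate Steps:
$p = - \frac{73}{130}$ ($p = \left(-73\right) \frac{1}{130} = - \frac{73}{130} \approx -0.56154$)
$X = \frac{1487}{130}$ ($X = 12 - \frac{73}{130} = \frac{1487}{130} \approx 11.438$)
$f{\left(w \right)} = 14$ ($f{\left(w \right)} = \left(-14\right) \left(-1\right) = 14$)
$\frac{1}{f{\left(\frac{X}{t{\left(-1 \right)}} \right)} - 98616} = \frac{1}{14 - 98616} = \frac{1}{-98602} = - \frac{1}{98602}$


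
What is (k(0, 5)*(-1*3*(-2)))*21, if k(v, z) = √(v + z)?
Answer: 126*√5 ≈ 281.74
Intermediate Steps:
(k(0, 5)*(-1*3*(-2)))*21 = (√(0 + 5)*(-1*3*(-2)))*21 = (√5*(-3*(-2)))*21 = (√5*6)*21 = (6*√5)*21 = 126*√5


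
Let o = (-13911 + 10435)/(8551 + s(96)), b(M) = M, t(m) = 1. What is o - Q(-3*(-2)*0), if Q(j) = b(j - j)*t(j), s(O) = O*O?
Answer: -3476/17767 ≈ -0.19564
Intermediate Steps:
s(O) = O²
Q(j) = 0 (Q(j) = (j - j)*1 = 0*1 = 0)
o = -3476/17767 (o = (-13911 + 10435)/(8551 + 96²) = -3476/(8551 + 9216) = -3476/17767 ≈ -0.19564)
o - Q(-3*(-2)*0) = -3476/17767 - 1*0 = -3476/17767 + 0 = -3476/17767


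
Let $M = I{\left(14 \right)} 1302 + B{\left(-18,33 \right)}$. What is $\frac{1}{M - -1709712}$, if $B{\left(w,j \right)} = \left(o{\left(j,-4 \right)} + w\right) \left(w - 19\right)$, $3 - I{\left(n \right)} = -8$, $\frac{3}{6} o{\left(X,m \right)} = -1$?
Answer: $\frac{1}{1724774} \approx 5.7979 \cdot 10^{-7}$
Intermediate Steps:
$o{\left(X,m \right)} = -2$ ($o{\left(X,m \right)} = 2 \left(-1\right) = -2$)
$I{\left(n \right)} = 11$ ($I{\left(n \right)} = 3 - -8 = 3 + 8 = 11$)
$B{\left(w,j \right)} = \left(-19 + w\right) \left(-2 + w\right)$ ($B{\left(w,j \right)} = \left(-2 + w\right) \left(w - 19\right) = \left(-2 + w\right) \left(-19 + w\right) = \left(-19 + w\right) \left(-2 + w\right)$)
$M = 15062$ ($M = 11 \cdot 1302 + \left(38 + \left(-18\right)^{2} - -378\right) = 14322 + \left(38 + 324 + 378\right) = 14322 + 740 = 15062$)
$\frac{1}{M - -1709712} = \frac{1}{15062 - -1709712} = \frac{1}{15062 + 1709712} = \frac{1}{1724774}$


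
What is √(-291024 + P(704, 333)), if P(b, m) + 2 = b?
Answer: 381*I*√2 ≈ 538.82*I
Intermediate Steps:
P(b, m) = -2 + b
√(-291024 + P(704, 333)) = √(-291024 + (-2 + 704)) = √(-291024 + 702) = √(-290322) = 381*I*√2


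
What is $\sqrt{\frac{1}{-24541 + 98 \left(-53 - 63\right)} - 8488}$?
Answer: $\frac{3 i \sqrt{1216100549893}}{35909} \approx 92.13 i$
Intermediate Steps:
$\sqrt{\frac{1}{-24541 + 98 \left(-53 - 63\right)} - 8488} = \sqrt{\frac{1}{-24541 + 98 \left(-116\right)} - 8488} = \sqrt{\frac{1}{-24541 - 11368} - 8488} = \sqrt{\frac{1}{-35909} - 8488} = \sqrt{- \frac{1}{35909} - 8488} = \sqrt{- \frac{304795593}{35909}} = \frac{3 i \sqrt{1216100549893}}{35909}$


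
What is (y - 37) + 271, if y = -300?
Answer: -66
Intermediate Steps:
(y - 37) + 271 = (-300 - 37) + 271 = -337 + 271 = -66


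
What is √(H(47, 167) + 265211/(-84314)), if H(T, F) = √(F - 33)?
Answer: √(-22361000254 + 7108850596*√134)/84314 ≈ 2.9035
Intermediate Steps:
H(T, F) = √(-33 + F)
√(H(47, 167) + 265211/(-84314)) = √(√(-33 + 167) + 265211/(-84314)) = √(√134 + 265211*(-1/84314)) = √(√134 - 265211/84314) = √(-265211/84314 + √134)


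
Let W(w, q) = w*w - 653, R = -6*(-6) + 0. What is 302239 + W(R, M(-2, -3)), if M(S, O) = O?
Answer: 302882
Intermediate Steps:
R = 36 (R = 36 + 0 = 36)
W(w, q) = -653 + w² (W(w, q) = w² - 653 = -653 + w²)
302239 + W(R, M(-2, -3)) = 302239 + (-653 + 36²) = 302239 + (-653 + 1296) = 302239 + 643 = 302882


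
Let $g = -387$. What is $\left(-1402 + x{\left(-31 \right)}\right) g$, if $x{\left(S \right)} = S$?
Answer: $554571$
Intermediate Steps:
$\left(-1402 + x{\left(-31 \right)}\right) g = \left(-1402 - 31\right) \left(-387\right) = \left(-1433\right) \left(-387\right) = 554571$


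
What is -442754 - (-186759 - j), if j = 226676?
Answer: -29319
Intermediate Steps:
-442754 - (-186759 - j) = -442754 - (-186759 - 1*226676) = -442754 - (-186759 - 226676) = -442754 - 1*(-413435) = -442754 + 413435 = -29319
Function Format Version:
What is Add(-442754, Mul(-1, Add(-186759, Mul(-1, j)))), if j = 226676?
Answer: -29319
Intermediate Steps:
Add(-442754, Mul(-1, Add(-186759, Mul(-1, j)))) = Add(-442754, Mul(-1, Add(-186759, Mul(-1, 226676)))) = Add(-442754, Mul(-1, Add(-186759, -226676))) = Add(-442754, Mul(-1, -413435)) = Add(-442754, 413435) = -29319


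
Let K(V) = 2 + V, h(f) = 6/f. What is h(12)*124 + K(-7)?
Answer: 57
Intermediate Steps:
h(12)*124 + K(-7) = (6/12)*124 + (2 - 7) = (6*(1/12))*124 - 5 = (½)*124 - 5 = 62 - 5 = 57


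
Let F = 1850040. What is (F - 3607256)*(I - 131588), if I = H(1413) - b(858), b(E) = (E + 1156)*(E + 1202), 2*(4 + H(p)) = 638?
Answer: 7521083045408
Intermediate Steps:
H(p) = 315 (H(p) = -4 + (½)*638 = -4 + 319 = 315)
b(E) = (1156 + E)*(1202 + E)
I = -4148525 (I = 315 - (1389512 + 858² + 2358*858) = 315 - (1389512 + 736164 + 2023164) = 315 - 1*4148840 = 315 - 4148840 = -4148525)
(F - 3607256)*(I - 131588) = (1850040 - 3607256)*(-4148525 - 131588) = -1757216*(-4280113) = 7521083045408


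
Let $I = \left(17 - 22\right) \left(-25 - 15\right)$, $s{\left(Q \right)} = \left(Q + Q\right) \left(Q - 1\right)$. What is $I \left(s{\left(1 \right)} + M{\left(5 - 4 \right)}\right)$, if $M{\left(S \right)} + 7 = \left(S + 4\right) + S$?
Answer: $-200$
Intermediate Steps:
$s{\left(Q \right)} = 2 Q \left(-1 + Q\right)$
$I = 200$ ($I = \left(-5\right) \left(-40\right) = 200$)
$M{\left(S \right)} = -3 + 2 S$ ($M{\left(S \right)} = -7 + \left(\left(S + 4\right) + S\right) = -7 + \left(\left(4 + S\right) + S\right) = -7 + \left(4 + 2 S\right) = -3 + 2 S$)
$I \left(s{\left(1 \right)} + M{\left(5 - 4 \right)}\right) = 200 \left(2 \cdot 1 \left(-1 + 1\right) - \left(3 - 2 \left(5 - 4\right)\right)\right) = 200 \left(2 \cdot 1 \cdot 0 + \left(-3 + 2 \cdot 1\right)\right) = 200 \left(0 + \left(-3 + 2\right)\right) = 200 \left(0 - 1\right) = 200 \left(-1\right) = -200$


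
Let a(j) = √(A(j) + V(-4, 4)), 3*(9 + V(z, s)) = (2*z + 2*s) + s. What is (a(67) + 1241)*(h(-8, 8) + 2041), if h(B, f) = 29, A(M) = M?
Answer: 2568870 + 690*√534 ≈ 2.5848e+6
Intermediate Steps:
V(z, s) = -9 + s + 2*z/3 (V(z, s) = -9 + ((2*z + 2*s) + s)/3 = -9 + ((2*s + 2*z) + s)/3 = -9 + (2*z + 3*s)/3 = -9 + (s + 2*z/3) = -9 + s + 2*z/3)
a(j) = √(-23/3 + j) (a(j) = √(j + (-9 + 4 + (⅔)*(-4))) = √(j + (-9 + 4 - 8/3)) = √(j - 23/3) = √(-23/3 + j))
(a(67) + 1241)*(h(-8, 8) + 2041) = (√(-69 + 9*67)/3 + 1241)*(29 + 2041) = (√(-69 + 603)/3 + 1241)*2070 = (√534/3 + 1241)*2070 = (1241 + √534/3)*2070 = 2568870 + 690*√534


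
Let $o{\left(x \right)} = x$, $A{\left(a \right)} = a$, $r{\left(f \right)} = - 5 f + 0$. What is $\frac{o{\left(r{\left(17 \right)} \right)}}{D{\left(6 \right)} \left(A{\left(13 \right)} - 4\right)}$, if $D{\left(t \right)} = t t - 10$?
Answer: $- \frac{85}{234} \approx -0.36325$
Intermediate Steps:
$r{\left(f \right)} = - 5 f$
$D{\left(t \right)} = -10 + t^{2}$ ($D{\left(t \right)} = t^{2} - 10 = -10 + t^{2}$)
$\frac{o{\left(r{\left(17 \right)} \right)}}{D{\left(6 \right)} \left(A{\left(13 \right)} - 4\right)} = \frac{\left(-5\right) 17}{\left(-10 + 6^{2}\right) \left(13 - 4\right)} = - \frac{85}{\left(-10 + 36\right) 9} = - \frac{85}{26 \cdot 9} = - \frac{85}{234}$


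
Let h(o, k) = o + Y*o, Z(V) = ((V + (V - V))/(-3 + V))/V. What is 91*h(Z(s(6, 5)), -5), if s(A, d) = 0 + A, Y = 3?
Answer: 364/3 ≈ 121.33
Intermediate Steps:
s(A, d) = A
Z(V) = 1/(-3 + V) (Z(V) = ((V + 0)/(-3 + V))/V = (V/(-3 + V))/V = 1/(-3 + V))
h(o, k) = 4*o (h(o, k) = o + 3*o = 4*o)
91*h(Z(s(6, 5)), -5) = 91*(4/(-3 + 6)) = 91*(4/3) = 364/3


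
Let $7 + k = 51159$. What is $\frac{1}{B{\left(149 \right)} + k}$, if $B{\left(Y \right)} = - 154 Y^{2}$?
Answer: $- \frac{1}{3367802} \approx -2.9693 \cdot 10^{-7}$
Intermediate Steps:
$k = 51152$ ($k = -7 + 51159 = 51152$)
$\frac{1}{B{\left(149 \right)} + k} = \frac{1}{- 154 \cdot 149^{2} + 51152} = \frac{1}{\left(-154\right) 22201 + 51152} = \frac{1}{-3418954 + 51152} = \frac{1}{-3367802} = - \frac{1}{3367802}$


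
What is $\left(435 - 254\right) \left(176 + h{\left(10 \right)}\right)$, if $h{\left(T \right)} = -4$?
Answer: $31132$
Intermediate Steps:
$\left(435 - 254\right) \left(176 + h{\left(10 \right)}\right) = \left(435 - 254\right) \left(176 - 4\right) = \left(435 - 254\right) 172 = 181 \cdot 172 = 31132$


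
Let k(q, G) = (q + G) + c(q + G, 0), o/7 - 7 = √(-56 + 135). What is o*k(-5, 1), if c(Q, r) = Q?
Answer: -392 - 56*√79 ≈ -889.74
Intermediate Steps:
o = 49 + 7*√79 (o = 49 + 7*√(-56 + 135) = 49 + 7*√79 ≈ 111.22)
k(q, G) = 2*G + 2*q (k(q, G) = (q + G) + (q + G) = (G + q) + (G + q) = 2*G + 2*q)
o*k(-5, 1) = (49 + 7*√79)*(2*1 + 2*(-5)) = (49 + 7*√79)*(2 - 10) = (49 + 7*√79)*(-8) = -392 - 56*√79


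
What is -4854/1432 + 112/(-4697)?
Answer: -1639973/480436 ≈ -3.4135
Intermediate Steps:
-4854/1432 + 112/(-4697) = -4854*1/1432 + 112*(-1/4697) = -2427/716 - 16/671 = -1639973/480436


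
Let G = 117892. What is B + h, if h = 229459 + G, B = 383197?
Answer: 730548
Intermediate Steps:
h = 347351 (h = 229459 + 117892 = 347351)
B + h = 383197 + 347351 = 730548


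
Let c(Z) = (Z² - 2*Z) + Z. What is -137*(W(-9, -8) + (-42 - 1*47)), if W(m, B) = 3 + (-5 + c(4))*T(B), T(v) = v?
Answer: 19454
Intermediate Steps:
c(Z) = Z² - Z
W(m, B) = 3 + 7*B (W(m, B) = 3 + (-5 + 4*(-1 + 4))*B = 3 + (-5 + 4*3)*B = 3 + (-5 + 12)*B = 3 + 7*B)
-137*(W(-9, -8) + (-42 - 1*47)) = -137*((3 + 7*(-8)) + (-42 - 1*47)) = -137*((3 - 56) + (-42 - 47)) = -137*(-53 - 89) = -137*(-142) = 19454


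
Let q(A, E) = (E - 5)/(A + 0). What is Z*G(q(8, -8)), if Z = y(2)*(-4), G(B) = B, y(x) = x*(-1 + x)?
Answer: 13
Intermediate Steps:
q(A, E) = (-5 + E)/A
Z = -8 (Z = (2*(-1 + 2))*(-4) = (2*1)*(-4) = 2*(-4) = -8)
Z*G(q(8, -8)) = -8*(-5 - 8)/8 = -(-13) = -8*(-13/8) = 13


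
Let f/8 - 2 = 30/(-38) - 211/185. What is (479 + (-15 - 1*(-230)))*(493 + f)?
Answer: 1203994922/3515 ≈ 3.4253e+5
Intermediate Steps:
f = 1968/3515 (f = 16 + 8*(30/(-38) - 211/185) = 16 + 8*(30*(-1/38) - 211*1/185) = 16 + 8*(-15/19 - 211/185) = 16 + 8*(-6784/3515) = 16 - 54272/3515 = 1968/3515 ≈ 0.55989)
(479 + (-15 - 1*(-230)))*(493 + f) = (479 + (-15 - 1*(-230)))*(493 + 1968/3515) = (479 + (-15 + 230))*(1734863/3515) = (479 + 215)*(1734863/3515) = 694*(1734863/3515) = 1203994922/3515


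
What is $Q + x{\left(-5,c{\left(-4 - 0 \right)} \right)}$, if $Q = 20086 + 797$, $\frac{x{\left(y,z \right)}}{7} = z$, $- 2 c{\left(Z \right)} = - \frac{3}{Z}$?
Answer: $\frac{167043}{8} \approx 20880.0$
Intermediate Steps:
$c{\left(Z \right)} = \frac{3}{2 Z}$ ($c{\left(Z \right)} = - \frac{\left(-3\right) \frac{1}{Z}}{2} = \frac{3}{2 Z}$)
$x{\left(y,z \right)} = 7 z$
$Q = 20883$
$Q + x{\left(-5,c{\left(-4 - 0 \right)} \right)} = 20883 + 7 \frac{3}{2 \left(-4 - 0\right)} = 20883 + 7 \frac{3}{2 \left(-4 + 0\right)} = 20883 + 7 \frac{3}{2 \left(-4\right)} = 20883 + 7 \cdot \frac{3}{2} \left(- \frac{1}{4}\right) = 20883 + 7 \left(- \frac{3}{8}\right) = 20883 - \frac{21}{8} = \frac{167043}{8}$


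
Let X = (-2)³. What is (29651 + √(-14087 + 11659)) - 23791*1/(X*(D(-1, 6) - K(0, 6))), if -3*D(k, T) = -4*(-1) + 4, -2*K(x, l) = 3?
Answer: 758855/28 + 2*I*√607 ≈ 27102.0 + 49.275*I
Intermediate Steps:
X = -8
K(x, l) = -3/2 (K(x, l) = -½*3 = -3/2)
D(k, T) = -8/3 (D(k, T) = -(-4*(-1) + 4)/3 = -(4 + 4)/3 = -⅓*8 = -8/3)
(29651 + √(-14087 + 11659)) - 23791*1/(X*(D(-1, 6) - K(0, 6))) = (29651 + √(-14087 + 11659)) - 23791*(-1/(8*(-8/3 - 1*(-3/2)))) = (29651 + √(-2428)) - 23791*(-1/(8*(-8/3 + 3/2))) = (29651 + 2*I*√607) - 23791/((-7/6*(-8))) = (29651 + 2*I*√607) - 23791/28/3 = (29651 + 2*I*√607) - 23791*3/28 = (29651 + 2*I*√607) - 71373/28 = 758855/28 + 2*I*√607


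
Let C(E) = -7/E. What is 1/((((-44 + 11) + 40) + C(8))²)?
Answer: 64/2401 ≈ 0.026656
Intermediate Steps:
1/((((-44 + 11) + 40) + C(8))²) = 1/((((-44 + 11) + 40) - 7/8)²) = 1/(((-33 + 40) - 7*⅛)²) = 1/((7 - 7/8)²) = 1/((49/8)²) = 1/(2401/64) = 64/2401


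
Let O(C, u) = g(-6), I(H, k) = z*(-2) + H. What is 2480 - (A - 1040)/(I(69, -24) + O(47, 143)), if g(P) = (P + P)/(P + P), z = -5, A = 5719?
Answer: 193721/80 ≈ 2421.5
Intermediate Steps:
I(H, k) = 10 + H (I(H, k) = -5*(-2) + H = 10 + H)
g(P) = 1 (g(P) = (2*P)/((2*P)) = (2*P)*(1/(2*P)) = 1)
O(C, u) = 1
2480 - (A - 1040)/(I(69, -24) + O(47, 143)) = 2480 - (5719 - 1040)/((10 + 69) + 1) = 2480 - 4679/(79 + 1) = 2480 - 4679/80 = 193721/80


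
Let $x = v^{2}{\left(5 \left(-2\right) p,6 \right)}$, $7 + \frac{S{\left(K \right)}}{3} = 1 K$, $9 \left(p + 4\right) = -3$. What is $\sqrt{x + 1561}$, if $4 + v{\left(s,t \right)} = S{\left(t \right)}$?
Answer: $\sqrt{1610} \approx 40.125$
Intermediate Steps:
$p = - \frac{13}{3}$ ($p = -4 + \frac{1}{9} \left(-3\right) = -4 - \frac{1}{3} = - \frac{13}{3} \approx -4.3333$)
$S{\left(K \right)} = -21 + 3 K$ ($S{\left(K \right)} = -21 + 3 \cdot 1 K = -21 + 3 K$)
$v{\left(s,t \right)} = -25 + 3 t$ ($v{\left(s,t \right)} = -4 + \left(-21 + 3 t\right) = -25 + 3 t$)
$x = 49$ ($x = \left(-25 + 3 \cdot 6\right)^{2} = \left(-25 + 18\right)^{2} = \left(-7\right)^{2} = 49$)
$\sqrt{x + 1561} = \sqrt{49 + 1561} = \sqrt{1610}$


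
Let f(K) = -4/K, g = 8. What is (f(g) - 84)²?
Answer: 28561/4 ≈ 7140.3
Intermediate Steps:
(f(g) - 84)² = (-4/8 - 84)² = (-4*⅛ - 84)² = (-½ - 84)² = (-169/2)² = 28561/4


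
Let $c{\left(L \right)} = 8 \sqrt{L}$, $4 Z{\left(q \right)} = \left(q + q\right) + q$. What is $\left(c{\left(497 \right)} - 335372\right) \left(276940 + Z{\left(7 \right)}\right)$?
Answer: $-92879682383 + 2215562 \sqrt{497} \approx -9.283 \cdot 10^{10}$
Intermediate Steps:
$Z{\left(q \right)} = \frac{3 q}{4}$ ($Z{\left(q \right)} = \frac{\left(q + q\right) + q}{4} = \frac{2 q + q}{4} = \frac{3 q}{4}$)
$\left(c{\left(497 \right)} - 335372\right) \left(276940 + Z{\left(7 \right)}\right) = \left(8 \sqrt{497} - 335372\right) \left(276940 + \frac{3}{4} \cdot 7\right) = \left(-335372 + 8 \sqrt{497}\right) \left(276940 + \frac{21}{4}\right) = \left(-335372 + 8 \sqrt{497}\right) \frac{1107781}{4} = -92879682383 + 2215562 \sqrt{497}$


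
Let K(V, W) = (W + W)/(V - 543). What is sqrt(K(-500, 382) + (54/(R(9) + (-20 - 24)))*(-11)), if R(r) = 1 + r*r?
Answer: I*sqrt(6426395479)/19817 ≈ 4.0453*I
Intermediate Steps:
R(r) = 1 + r**2
K(V, W) = 2*W/(-543 + V) (K(V, W) = (2*W)/(-543 + V) = 2*W/(-543 + V))
sqrt(K(-500, 382) + (54/(R(9) + (-20 - 24)))*(-11)) = sqrt(2*382/(-543 - 500) + (54/((1 + 9**2) + (-20 - 24)))*(-11)) = sqrt(2*382/(-1043) + (54/((1 + 81) - 44))*(-11)) = sqrt(2*382*(-1/1043) + (54/(82 - 44))*(-11)) = sqrt(-764/1043 + (54/38)*(-11)) = sqrt(-764/1043 + (54*(1/38))*(-11)) = sqrt(-764/1043 + (27/19)*(-11)) = sqrt(-764/1043 - 297/19) = sqrt(-324287/19817) = I*sqrt(6426395479)/19817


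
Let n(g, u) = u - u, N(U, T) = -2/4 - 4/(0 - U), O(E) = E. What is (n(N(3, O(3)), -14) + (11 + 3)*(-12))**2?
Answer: 28224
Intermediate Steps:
N(U, T) = -1/2 + 4/U (N(U, T) = -2*1/4 - 4*(-1/U) = -1/2 - (-4)/U = -1/2 + 4/U)
n(g, u) = 0
(n(N(3, O(3)), -14) + (11 + 3)*(-12))**2 = (0 + (11 + 3)*(-12))**2 = (0 + 14*(-12))**2 = (0 - 168)**2 = (-168)**2 = 28224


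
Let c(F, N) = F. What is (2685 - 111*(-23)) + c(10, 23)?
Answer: 5248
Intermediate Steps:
(2685 - 111*(-23)) + c(10, 23) = (2685 - 111*(-23)) + 10 = (2685 + 2553) + 10 = 5238 + 10 = 5248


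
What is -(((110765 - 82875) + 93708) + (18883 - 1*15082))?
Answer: -125399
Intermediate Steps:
-(((110765 - 82875) + 93708) + (18883 - 1*15082)) = -((27890 + 93708) + (18883 - 15082)) = -(121598 + 3801) = -1*125399 = -125399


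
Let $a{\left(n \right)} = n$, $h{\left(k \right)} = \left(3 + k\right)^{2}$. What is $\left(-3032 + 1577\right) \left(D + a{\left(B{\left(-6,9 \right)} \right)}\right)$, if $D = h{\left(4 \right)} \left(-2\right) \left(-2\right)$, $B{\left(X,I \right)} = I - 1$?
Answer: $-296820$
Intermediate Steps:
$B{\left(X,I \right)} = -1 + I$
$D = 196$ ($D = \left(3 + 4\right)^{2} \left(-2\right) \left(-2\right) = 7^{2} \left(-2\right) \left(-2\right) = 49 \left(-2\right) \left(-2\right) = \left(-98\right) \left(-2\right) = 196$)
$\left(-3032 + 1577\right) \left(D + a{\left(B{\left(-6,9 \right)} \right)}\right) = \left(-3032 + 1577\right) \left(196 + \left(-1 + 9\right)\right) = - 1455 \left(196 + 8\right) = \left(-1455\right) 204 = -296820$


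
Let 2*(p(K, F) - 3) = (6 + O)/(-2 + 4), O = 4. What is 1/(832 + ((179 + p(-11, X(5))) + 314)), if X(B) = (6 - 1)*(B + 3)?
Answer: 2/2661 ≈ 0.00075160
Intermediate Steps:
X(B) = 15 + 5*B (X(B) = 5*(3 + B) = 15 + 5*B)
p(K, F) = 11/2 (p(K, F) = 3 + ((6 + 4)/(-2 + 4))/2 = 3 + (10/2)/2 = 3 + (10*(1/2))/2 = 3 + (1/2)*5 = 3 + 5/2 = 11/2)
1/(832 + ((179 + p(-11, X(5))) + 314)) = 1/(832 + ((179 + 11/2) + 314)) = 1/(832 + (369/2 + 314)) = 1/(832 + 997/2) = 1/(2661/2) = 2/2661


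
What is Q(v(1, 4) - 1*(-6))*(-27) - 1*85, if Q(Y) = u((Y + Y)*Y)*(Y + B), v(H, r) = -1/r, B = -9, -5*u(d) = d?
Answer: -199279/160 ≈ -1245.5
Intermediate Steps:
u(d) = -d/5
Q(Y) = -2*Y**2*(-9 + Y)/5 (Q(Y) = (-(Y + Y)*Y/5)*(Y - 9) = (-2*Y*Y/5)*(-9 + Y) = (-2*Y**2/5)*(-9 + Y) = -2*Y**2*(-9 + Y)/5)
Q(v(1, 4) - 1*(-6))*(-27) - 1*85 = (2*(-1/4 - 1*(-6))**2*(9 - (-1/4 - 1*(-6)))/5)*(-27) - 1*85 = (2*(-1*1/4 + 6)**2*(9 - (-1*1/4 + 6))/5)*(-27) - 85 = (2*(-1/4 + 6)**2*(9 - (-1/4 + 6))/5)*(-27) - 85 = (2*(23/4)**2*(9 - 1*23/4)/5)*(-27) - 85 = ((2/5)*(529/16)*(9 - 23/4))*(-27) - 85 = ((2/5)*(529/16)*(13/4))*(-27) - 85 = (6877/160)*(-27) - 85 = -185679/160 - 85 = -199279/160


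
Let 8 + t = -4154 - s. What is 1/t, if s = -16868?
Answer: 1/12706 ≈ 7.8703e-5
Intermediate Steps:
t = 12706 (t = -8 + (-4154 - 1*(-16868)) = -8 + (-4154 + 16868) = -8 + 12714 = 12706)
1/t = 1/12706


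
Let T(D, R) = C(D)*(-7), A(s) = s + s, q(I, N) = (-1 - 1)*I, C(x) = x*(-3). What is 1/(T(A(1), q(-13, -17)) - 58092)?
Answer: -1/58050 ≈ -1.7227e-5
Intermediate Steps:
C(x) = -3*x
q(I, N) = -2*I
A(s) = 2*s
T(D, R) = 21*D (T(D, R) = -3*D*(-7) = 21*D)
1/(T(A(1), q(-13, -17)) - 58092) = 1/(21*(2*1) - 58092) = 1/(21*2 - 58092) = 1/(42 - 58092) = 1/(-58050) = -1/58050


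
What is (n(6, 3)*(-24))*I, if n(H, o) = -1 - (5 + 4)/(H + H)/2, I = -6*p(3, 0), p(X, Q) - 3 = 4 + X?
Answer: -1980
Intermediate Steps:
p(X, Q) = 7 + X (p(X, Q) = 3 + (4 + X) = 7 + X)
I = -60 (I = -6*(7 + 3) = -6*10 = -60)
n(H, o) = -1 - 9/(4*H) (n(H, o) = -1 - 9/((2*H))/2 = -1 - 9*(1/(2*H))/2 = -1 - 9/(2*H)/2 = -1 - 9/(4*H))
(n(6, 3)*(-24))*I = (((-9/4 - 1*6)/6)*(-24))*(-60) = (((-9/4 - 6)/6)*(-24))*(-60) = (((⅙)*(-33/4))*(-24))*(-60) = -11/8*(-24)*(-60) = 33*(-60) = -1980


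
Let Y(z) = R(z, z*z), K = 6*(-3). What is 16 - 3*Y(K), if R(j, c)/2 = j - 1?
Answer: 130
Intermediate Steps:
K = -18
R(j, c) = -2 + 2*j (R(j, c) = 2*(j - 1) = 2*(-1 + j) = -2 + 2*j)
Y(z) = -2 + 2*z
16 - 3*Y(K) = 16 - 3*(-2 + 2*(-18)) = 16 - 3*(-2 - 36) = 16 - 3*(-38) = 16 + 114 = 130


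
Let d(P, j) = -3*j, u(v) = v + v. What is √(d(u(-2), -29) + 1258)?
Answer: √1345 ≈ 36.674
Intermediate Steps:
u(v) = 2*v
√(d(u(-2), -29) + 1258) = √(-3*(-29) + 1258) = √(87 + 1258) = √1345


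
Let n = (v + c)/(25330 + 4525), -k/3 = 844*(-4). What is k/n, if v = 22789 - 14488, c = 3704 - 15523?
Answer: -151185720/1759 ≈ -85950.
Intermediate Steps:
c = -11819
v = 8301
k = 10128 (k = -2532*(-4) = -3*(-3376) = 10128)
n = -3518/29855 (n = (8301 - 11819)/(25330 + 4525) = -3518/29855 ≈ -0.11784)
k/n = 10128/(-3518/29855) = 10128*(-29855/3518) = -151185720/1759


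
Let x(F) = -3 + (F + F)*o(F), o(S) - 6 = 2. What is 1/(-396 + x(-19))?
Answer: -1/703 ≈ -0.0014225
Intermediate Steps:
o(S) = 8 (o(S) = 6 + 2 = 8)
x(F) = -3 + 16*F (x(F) = -3 + (F + F)*8 = -3 + (2*F)*8 = -3 + 16*F)
1/(-396 + x(-19)) = 1/(-396 + (-3 + 16*(-19))) = 1/(-396 + (-3 - 304)) = 1/(-396 - 307) = 1/(-703) = -1/703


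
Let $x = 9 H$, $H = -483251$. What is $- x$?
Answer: $4349259$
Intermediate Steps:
$x = -4349259$ ($x = 9 \left(-483251\right) = -4349259$)
$- x = \left(-1\right) \left(-4349259\right) = 4349259$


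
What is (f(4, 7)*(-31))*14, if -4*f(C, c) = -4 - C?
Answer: -868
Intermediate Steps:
f(C, c) = 1 + C/4 (f(C, c) = -(-4 - C)/4 = 1 + C/4)
(f(4, 7)*(-31))*14 = ((1 + (1/4)*4)*(-31))*14 = ((1 + 1)*(-31))*14 = (2*(-31))*14 = -62*14 = -868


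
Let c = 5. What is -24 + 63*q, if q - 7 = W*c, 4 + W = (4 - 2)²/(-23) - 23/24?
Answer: -220737/184 ≈ -1199.7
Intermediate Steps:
W = -2833/552 (W = -4 + ((4 - 2)²/(-23) - 23/24) = -4 + (2²*(-1/23) - 23*1/24) = -4 + (4*(-1/23) - 23/24) = -4 + (-4/23 - 23/24) = -4 - 625/552 = -2833/552 ≈ -5.1322)
q = -10301/552 (q = 7 - 2833/552*5 = 7 - 14165/552 = -10301/552 ≈ -18.661)
-24 + 63*q = -24 + 63*(-10301/552) = -24 - 216321/184 = -220737/184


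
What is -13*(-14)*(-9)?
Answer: -1638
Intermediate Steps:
-13*(-14)*(-9) = 182*(-9) = -1638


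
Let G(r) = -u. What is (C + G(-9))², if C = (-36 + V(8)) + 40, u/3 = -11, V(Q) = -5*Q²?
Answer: 80089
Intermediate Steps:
u = -33 (u = 3*(-11) = -33)
G(r) = 33 (G(r) = -1*(-33) = 33)
C = -316 (C = (-36 - 5*8²) + 40 = (-36 - 5*64) + 40 = (-36 - 320) + 40 = -356 + 40 = -316)
(C + G(-9))² = (-316 + 33)² = (-283)² = 80089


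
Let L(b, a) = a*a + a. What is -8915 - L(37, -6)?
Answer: -8945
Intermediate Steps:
L(b, a) = a + a² (L(b, a) = a² + a = a + a²)
-8915 - L(37, -6) = -8915 - (-6)*(1 - 6) = -8915 - (-6)*(-5) = -8915 - 1*30 = -8915 - 30 = -8945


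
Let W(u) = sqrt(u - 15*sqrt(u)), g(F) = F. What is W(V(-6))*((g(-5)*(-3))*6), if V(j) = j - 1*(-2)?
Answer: 90*sqrt(-4 - 30*I) ≈ 326.15 - 372.53*I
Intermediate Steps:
V(j) = 2 + j (V(j) = j + 2 = 2 + j)
W(V(-6))*((g(-5)*(-3))*6) = sqrt((2 - 6) - 15*sqrt(2 - 6))*(-5*(-3)*6) = sqrt(-4 - 30*I)*(15*6) = sqrt(-4 - 30*I)*90 = 90*sqrt(-4 - 30*I)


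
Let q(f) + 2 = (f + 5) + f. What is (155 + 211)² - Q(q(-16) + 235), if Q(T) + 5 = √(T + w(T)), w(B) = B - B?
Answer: 133961 - √206 ≈ 1.3395e+5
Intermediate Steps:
w(B) = 0
q(f) = 3 + 2*f (q(f) = -2 + ((f + 5) + f) = -2 + ((5 + f) + f) = -2 + (5 + 2*f) = 3 + 2*f)
Q(T) = -5 + √T (Q(T) = -5 + √(T + 0) = -5 + √T)
(155 + 211)² - Q(q(-16) + 235) = (155 + 211)² - (-5 + √((3 + 2*(-16)) + 235)) = 366² - (-5 + √((3 - 32) + 235)) = 133956 - (-5 + √(-29 + 235)) = 133956 - (-5 + √206) = 133956 + (5 - √206) = 133961 - √206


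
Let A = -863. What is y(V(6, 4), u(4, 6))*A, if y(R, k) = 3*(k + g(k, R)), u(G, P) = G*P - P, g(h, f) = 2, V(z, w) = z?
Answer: -51780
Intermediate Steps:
u(G, P) = -P + G*P
y(R, k) = 6 + 3*k (y(R, k) = 3*(k + 2) = 3*(2 + k) = 6 + 3*k)
y(V(6, 4), u(4, 6))*A = (6 + 3*(6*(-1 + 4)))*(-863) = (6 + 3*(6*3))*(-863) = (6 + 3*18)*(-863) = (6 + 54)*(-863) = 60*(-863) = -51780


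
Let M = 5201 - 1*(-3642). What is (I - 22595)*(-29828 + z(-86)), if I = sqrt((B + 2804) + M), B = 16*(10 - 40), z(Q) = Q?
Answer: 675906830 - 29914*sqrt(11167) ≈ 6.7275e+8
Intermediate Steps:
M = 8843 (M = 5201 + 3642 = 8843)
B = -480 (B = 16*(-30) = -480)
I = sqrt(11167) (I = sqrt((-480 + 2804) + 8843) = sqrt(2324 + 8843) = sqrt(11167) ≈ 105.67)
(I - 22595)*(-29828 + z(-86)) = (sqrt(11167) - 22595)*(-29828 - 86) = (-22595 + sqrt(11167))*(-29914) = 675906830 - 29914*sqrt(11167)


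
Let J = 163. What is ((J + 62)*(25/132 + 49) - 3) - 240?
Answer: 476283/44 ≈ 10825.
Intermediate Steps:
((J + 62)*(25/132 + 49) - 3) - 240 = ((163 + 62)*(25/132 + 49) - 3) - 240 = (225*(25*(1/132) + 49) - 3) - 240 = (225*(25/132 + 49) - 3) - 240 = (225*(6493/132) - 3) - 240 = (486975/44 - 3) - 240 = 486843/44 - 240 = 476283/44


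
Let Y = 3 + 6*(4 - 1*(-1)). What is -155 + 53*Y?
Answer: 1594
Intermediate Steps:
Y = 33 (Y = 3 + 6*(4 + 1) = 3 + 6*5 = 3 + 30 = 33)
-155 + 53*Y = -155 + 53*33 = -155 + 1749 = 1594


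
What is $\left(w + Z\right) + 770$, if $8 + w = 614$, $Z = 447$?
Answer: $1823$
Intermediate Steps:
$w = 606$ ($w = -8 + 614 = 606$)
$\left(w + Z\right) + 770 = \left(606 + 447\right) + 770 = 1053 + 770 = 1823$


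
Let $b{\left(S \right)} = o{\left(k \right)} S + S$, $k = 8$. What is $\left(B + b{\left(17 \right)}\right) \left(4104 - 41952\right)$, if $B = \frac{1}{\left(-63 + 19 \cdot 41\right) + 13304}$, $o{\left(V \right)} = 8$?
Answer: $- \frac{20296567182}{3505} \approx -5.7907 \cdot 10^{6}$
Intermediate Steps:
$b{\left(S \right)} = 9 S$ ($b{\left(S \right)} = 8 S + S = 9 S$)
$B = \frac{1}{14020}$ ($B = \frac{1}{\left(-63 + 779\right) + 13304} = \frac{1}{716 + 13304} = \frac{1}{14020} \approx 7.1327 \cdot 10^{-5}$)
$\left(B + b{\left(17 \right)}\right) \left(4104 - 41952\right) = \left(\frac{1}{14020} + 9 \cdot 17\right) \left(4104 - 41952\right) = \left(\frac{1}{14020} + 153\right) \left(-37848\right) = \frac{2145061}{14020} \left(-37848\right) = - \frac{20296567182}{3505}$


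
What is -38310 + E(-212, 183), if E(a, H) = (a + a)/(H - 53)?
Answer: -2490362/65 ≈ -38313.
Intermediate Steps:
E(a, H) = 2*a/(-53 + H) (E(a, H) = (2*a)/(-53 + H) = 2*a/(-53 + H))
-38310 + E(-212, 183) = -38310 + 2*(-212)/(-53 + 183) = -38310 + 2*(-212)/130 = -38310 + 2*(-212)*(1/130) = -38310 - 212/65 = -2490362/65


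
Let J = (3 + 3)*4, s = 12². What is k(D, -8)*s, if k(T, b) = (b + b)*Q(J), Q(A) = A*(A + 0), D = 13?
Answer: -1327104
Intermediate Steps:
s = 144
J = 24 (J = 6*4 = 24)
Q(A) = A² (Q(A) = A*A = A²)
k(T, b) = 1152*b (k(T, b) = (b + b)*24² = (2*b)*576 = 1152*b)
k(D, -8)*s = (1152*(-8))*144 = -9216*144 = -1327104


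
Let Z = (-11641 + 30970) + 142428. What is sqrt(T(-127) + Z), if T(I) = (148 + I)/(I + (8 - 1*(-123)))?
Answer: sqrt(647049)/2 ≈ 402.20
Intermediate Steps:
Z = 161757 (Z = 19329 + 142428 = 161757)
T(I) = (148 + I)/(131 + I) (T(I) = (148 + I)/(I + (8 + 123)) = (148 + I)/(I + 131) = (148 + I)/(131 + I))
sqrt(T(-127) + Z) = sqrt((148 - 127)/(131 - 127) + 161757) = sqrt(21/4 + 161757) = sqrt(647049/4) = sqrt(647049)/2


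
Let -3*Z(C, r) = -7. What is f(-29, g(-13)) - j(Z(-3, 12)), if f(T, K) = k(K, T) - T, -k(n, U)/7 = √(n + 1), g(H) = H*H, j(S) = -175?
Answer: 204 - 7*√170 ≈ 112.73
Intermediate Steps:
Z(C, r) = 7/3 (Z(C, r) = -⅓*(-7) = 7/3)
g(H) = H²
k(n, U) = -7*√(1 + n) (k(n, U) = -7*√(n + 1) = -7*√(1 + n))
f(T, K) = -T - 7*√(1 + K) (f(T, K) = -7*√(1 + K) - T = -T - 7*√(1 + K))
f(-29, g(-13)) - j(Z(-3, 12)) = (-1*(-29) - 7*√(1 + (-13)²)) - 1*(-175) = (29 - 7*√(1 + 169)) + 175 = (29 - 7*√170) + 175 = 204 - 7*√170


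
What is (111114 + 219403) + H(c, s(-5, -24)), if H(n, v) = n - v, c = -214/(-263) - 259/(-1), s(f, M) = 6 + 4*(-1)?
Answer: 86993776/263 ≈ 3.3078e+5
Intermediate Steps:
s(f, M) = 2 (s(f, M) = 6 - 4 = 2)
c = 68331/263 (c = -214*(-1/263) - 259*(-1) = 214/263 + 259 = 68331/263 ≈ 259.81)
(111114 + 219403) + H(c, s(-5, -24)) = (111114 + 219403) + (68331/263 - 1*2) = 330517 + (68331/263 - 2) = 330517 + 67805/263 = 86993776/263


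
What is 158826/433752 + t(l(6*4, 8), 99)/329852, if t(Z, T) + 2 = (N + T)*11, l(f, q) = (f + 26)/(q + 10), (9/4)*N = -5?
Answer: 4954683689/13413184191 ≈ 0.36939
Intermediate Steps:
N = -20/9 (N = (4/9)*(-5) = -20/9 ≈ -2.2222)
l(f, q) = (26 + f)/(10 + q)
t(Z, T) = -238/9 + 11*T (t(Z, T) = -2 + (-20/9 + T)*11 = -2 + (-220/9 + 11*T) = -238/9 + 11*T)
158826/433752 + t(l(6*4, 8), 99)/329852 = 158826/433752 + (-238/9 + 11*99)/329852 = 158826*(1/433752) + (-238/9 + 1089)*(1/329852) = 26471/72292 + (9563/9)*(1/329852) = 26471/72292 + 9563/2968668 = 4954683689/13413184191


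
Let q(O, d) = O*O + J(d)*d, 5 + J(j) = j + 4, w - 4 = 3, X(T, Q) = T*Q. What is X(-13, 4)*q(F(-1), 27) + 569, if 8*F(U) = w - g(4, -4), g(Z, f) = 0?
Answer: -575597/16 ≈ -35975.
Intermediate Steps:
X(T, Q) = Q*T
w = 7 (w = 4 + 3 = 7)
J(j) = -1 + j (J(j) = -5 + (j + 4) = -5 + (4 + j) = -1 + j)
F(U) = 7/8 (F(U) = (7 - 1*0)/8 = (7 + 0)/8 = (⅛)*7 = 7/8)
q(O, d) = O² + d*(-1 + d) (q(O, d) = O*O + (-1 + d)*d = O² + d*(-1 + d))
X(-13, 4)*q(F(-1), 27) + 569 = (4*(-13))*((7/8)² + 27*(-1 + 27)) + 569 = -52*(49/64 + 27*26) + 569 = -52*(49/64 + 702) + 569 = -52*44977/64 + 569 = -584701/16 + 569 = -575597/16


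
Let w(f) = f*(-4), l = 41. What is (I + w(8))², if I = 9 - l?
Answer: 4096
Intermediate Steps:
w(f) = -4*f
I = -32 (I = 9 - 1*41 = 9 - 41 = -32)
(I + w(8))² = (-32 - 4*8)² = (-32 - 32)² = (-64)² = 4096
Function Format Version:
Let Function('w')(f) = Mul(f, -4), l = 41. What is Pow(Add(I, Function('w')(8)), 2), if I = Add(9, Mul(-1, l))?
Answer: 4096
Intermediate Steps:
Function('w')(f) = Mul(-4, f)
I = -32 (I = Add(9, Mul(-1, 41)) = Add(9, -41) = -32)
Pow(Add(I, Function('w')(8)), 2) = Pow(Add(-32, Mul(-4, 8)), 2) = Pow(Add(-32, -32), 2) = Pow(-64, 2) = 4096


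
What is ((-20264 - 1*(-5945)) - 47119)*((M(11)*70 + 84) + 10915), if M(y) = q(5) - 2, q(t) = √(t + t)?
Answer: -667155242 - 4300660*√10 ≈ -6.8076e+8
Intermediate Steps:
q(t) = √2*√t (q(t) = √(2*t) = √2*√t)
M(y) = -2 + √10 (M(y) = √2*√5 - 2 = √10 - 2 = -2 + √10)
((-20264 - 1*(-5945)) - 47119)*((M(11)*70 + 84) + 10915) = ((-20264 - 1*(-5945)) - 47119)*(((-2 + √10)*70 + 84) + 10915) = ((-20264 + 5945) - 47119)*(((-140 + 70*√10) + 84) + 10915) = (-14319 - 47119)*((-56 + 70*√10) + 10915) = -61438*(10859 + 70*√10) = -667155242 - 4300660*√10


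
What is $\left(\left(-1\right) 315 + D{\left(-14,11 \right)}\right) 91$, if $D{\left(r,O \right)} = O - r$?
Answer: $-26390$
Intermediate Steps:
$\left(\left(-1\right) 315 + D{\left(-14,11 \right)}\right) 91 = \left(\left(-1\right) 315 + \left(11 - -14\right)\right) 91 = \left(-315 + \left(11 + 14\right)\right) 91 = \left(-315 + 25\right) 91 = \left(-290\right) 91 = -26390$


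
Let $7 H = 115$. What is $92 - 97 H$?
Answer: $- \frac{10511}{7} \approx -1501.6$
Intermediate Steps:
$H = \frac{115}{7}$ ($H = \frac{1}{7} \cdot 115 = \frac{115}{7} \approx 16.429$)
$92 - 97 H = 92 - \frac{11155}{7} = - \frac{10511}{7}$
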